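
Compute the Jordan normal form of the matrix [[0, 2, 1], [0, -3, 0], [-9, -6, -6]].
J = [[-3, 1, 0], [0, -3, 0], [0, 0, -3]]

The characteristic polynomial is det(xI - A) = (x + 3)^3, so the eigenvalues are -3 (algebraic multiplicity 3).

For λ = -3: rank(A + 3I) = 1, rank((A + 3I)^2) = 0. The eigenspace has dimension 3 - 1 = 2, so there are 2 Jordan blocks; the rank sequence gives block sizes [2, 1].

Assembling the blocks gives the Jordan form J above.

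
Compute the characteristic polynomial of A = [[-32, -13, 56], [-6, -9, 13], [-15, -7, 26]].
xI - A = [[x + 32, 13, -56], [6, x + 9, -13], [15, 7, x - 26]].

Expanding det(xI - A) along the first row:
det(xI - A) = + (x + 32)·det([[x + 9, -13], [7, x - 26]]) - (13)·det([[6, -13], [15, x - 26]]) + (-56)·det([[6, x + 9], [15, 7]]).

Evaluating gives χ_A(x) = x^3 + 15x^2 + 75x + 125 = (x + 5)^3.

χ_A(x) = (x + 5)^3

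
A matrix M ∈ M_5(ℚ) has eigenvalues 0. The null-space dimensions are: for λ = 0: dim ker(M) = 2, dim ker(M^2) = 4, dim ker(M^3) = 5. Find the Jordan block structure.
Jordan blocks: (0, 3), (0, 2)

λ = 0: successive nullity increments [2, 2, 1] count blocks of size ≥ k; block sizes are [3, 2].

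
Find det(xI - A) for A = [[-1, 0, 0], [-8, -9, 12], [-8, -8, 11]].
χ_A(x) = (x - 3)(x + 1)^2

xI - A = [[x + 1, 0, 0], [8, x + 9, -12], [8, 8, x - 11]].

Expanding det(xI - A) along the first row:
det(xI - A) = + (x + 1)·det([[x + 9, -12], [8, x - 11]]) - (0)·det([[8, -12], [8, x - 11]]) + (0)·det([[8, x + 9], [8, 8]]).

Evaluating gives χ_A(x) = x^3 - x^2 - 5x - 3 = (x - 3)(x + 1)^2.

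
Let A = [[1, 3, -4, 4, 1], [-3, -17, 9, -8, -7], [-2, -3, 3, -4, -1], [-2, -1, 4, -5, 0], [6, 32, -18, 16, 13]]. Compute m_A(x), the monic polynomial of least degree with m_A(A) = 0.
m_A(x) = (x + 1)^3

The characteristic polynomial factors as (x + 1)^5. The minimal polynomial is ∏(x - λ)^{k_λ} where k_λ is the size of the largest Jordan block at λ.

For λ = -1: rank(A + I) = 3, and the largest Jordan block has size 3 (the smallest k with rank((A + I)^k) = rank((A + I)^(k+1))).

So m_A(x) = (x + 1)^3.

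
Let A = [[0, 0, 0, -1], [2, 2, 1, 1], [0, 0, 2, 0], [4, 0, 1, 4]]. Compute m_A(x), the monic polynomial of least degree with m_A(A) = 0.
The characteristic polynomial factors as (x - 2)^4. The minimal polynomial is ∏(x - λ)^{k_λ} where k_λ is the size of the largest Jordan block at λ.

For λ = 2: rank(A - 2I) = 2, and the largest Jordan block has size 3 (the smallest k with rank((A - 2I)^k) = rank((A - 2I)^(k+1))).

So m_A(x) = (x - 2)^3.

m_A(x) = (x - 2)^3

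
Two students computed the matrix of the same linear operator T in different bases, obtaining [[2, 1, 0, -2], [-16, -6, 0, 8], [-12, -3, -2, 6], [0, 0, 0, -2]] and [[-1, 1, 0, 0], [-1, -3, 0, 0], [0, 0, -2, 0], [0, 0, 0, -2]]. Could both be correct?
Two matrices over a field are similar if and only if they have the same invariant factors.

Both A and B have characteristic polynomial (x + 2)^4 and minimal polynomial (x + 2)^2. Computing further, both have invariant factors x + 2, x + 2, (x + 2)^2. Hence A and B are similar.

Yes.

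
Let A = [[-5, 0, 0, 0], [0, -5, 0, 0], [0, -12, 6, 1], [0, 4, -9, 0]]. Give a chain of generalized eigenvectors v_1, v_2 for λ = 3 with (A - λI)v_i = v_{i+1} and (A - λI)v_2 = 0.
v_1 = [[0, 0, 0, 1]]^T, v_2 = [[0, 0, 1, -3]]^T

We seek v_1 ∈ ker((A - 3I)^2) \ ker(A - 3I), then set v_{i+1} = (A - 3I) v_i.

One such chain is v_1 = [[0, 0, 0, 1]]^T, v_2 = [[0, 0, 1, -3]]^T. Check: (A - 3I) v_2 = [[0, 0, 0, 0]]^T = 0.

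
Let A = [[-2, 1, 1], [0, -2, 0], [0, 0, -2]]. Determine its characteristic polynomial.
χ_A(x) = (x + 2)^3

xI - A = [[x + 2, -1, -1], [0, x + 2, 0], [0, 0, x + 2]].

Expanding det(xI - A) along the first row:
det(xI - A) = + (x + 2)·det([[x + 2, 0], [0, x + 2]]) - (-1)·det([[0, 0], [0, x + 2]]) + (-1)·det([[0, x + 2], [0, 0]]).

Evaluating gives χ_A(x) = x^3 + 6x^2 + 12x + 8 = (x + 2)^3.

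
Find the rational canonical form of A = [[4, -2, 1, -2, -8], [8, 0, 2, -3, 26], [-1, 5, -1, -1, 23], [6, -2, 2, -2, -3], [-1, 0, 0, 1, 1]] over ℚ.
R = [[0, 0, 0, 0, 3], [1, 0, 0, 0, 14], [0, 1, 0, 0, 7], [0, 0, 1, 0, -1], [0, 0, 0, 1, 2]]

The invariant factors of A (the non-unit diagonal entries of the Smith normal form of xI - A over ℚ[x]) are (x - 3)(x + 1)(x^3 + 4x + 1), each dividing the next. The characteristic polynomial is their product, (x - 3)(x + 1)(x^3 + 4x + 1).

The rational canonical form is the block-diagonal matrix of companion matrices C(f_i):
R = [[0, 0, 0, 0, 3], [1, 0, 0, 0, 14], [0, 1, 0, 0, 7], [0, 0, 1, 0, -1], [0, 0, 0, 1, 2]].

Note the characteristic polynomial does not split into linear factors over ℚ, so A has no Jordan form over ℚ; the rational canonical form exists over any field.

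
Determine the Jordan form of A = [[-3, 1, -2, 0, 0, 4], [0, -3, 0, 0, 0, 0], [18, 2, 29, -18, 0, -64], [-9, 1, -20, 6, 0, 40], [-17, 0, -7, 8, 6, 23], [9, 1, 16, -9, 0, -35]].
The characteristic polynomial is det(xI - A) = (x - 6)^2(x + 3)^4, so the eigenvalues are -3 (algebraic multiplicity 4), 6 (algebraic multiplicity 2).

For λ = -3: rank(A + 3I) = 3, rank((A + 3I)^2) = 2. The eigenspace has dimension 6 - 3 = 3, so there are 3 Jordan blocks; the rank sequence gives block sizes [2, 1, 1].

For λ = 6: rank(A - 6I) = 5, rank((A - 6I)^2) = 4. The eigenspace has dimension 6 - 5 = 1, so there is 1 Jordan block; the rank sequence gives block sizes [2].

Assembling the blocks gives the Jordan form J above.

J = [[-3, 1, 0, 0, 0, 0], [0, -3, 0, 0, 0, 0], [0, 0, -3, 0, 0, 0], [0, 0, 0, -3, 0, 0], [0, 0, 0, 0, 6, 1], [0, 0, 0, 0, 0, 6]]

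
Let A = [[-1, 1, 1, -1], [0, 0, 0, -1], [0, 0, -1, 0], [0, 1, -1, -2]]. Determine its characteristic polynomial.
xI - A = [[x + 1, -1, -1, 1], [0, x, 0, 1], [0, 0, x + 1, 0], [0, -1, 1, x + 2]].

Expanding det(xI - A) along the first row:
det(xI - A) = + (x + 1)·det([[x, 0, 1], [0, x + 1, 0], [-1, 1, x + 2]]) - (-1)·det([[0, 0, 1], [0, x + 1, 0], [0, 1, x + 2]]) + (-1)·det([[0, x, 1], [0, 0, 0], [0, -1, x + 2]]) - (1)·det([[0, x, 0], [0, 0, x + 1], [0, -1, 1]]).

Evaluating gives χ_A(x) = x^4 + 4x^3 + 6x^2 + 4x + 1 = (x + 1)^4.

χ_A(x) = (x + 1)^4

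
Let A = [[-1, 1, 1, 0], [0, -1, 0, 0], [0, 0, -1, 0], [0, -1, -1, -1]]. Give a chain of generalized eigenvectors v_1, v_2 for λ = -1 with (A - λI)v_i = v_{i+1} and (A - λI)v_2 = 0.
We seek v_1 ∈ ker((A + I)^2) \ ker(A + I), then set v_{i+1} = (A + I) v_i.

One such chain is v_1 = [[-1, 0, 1, 0]]^T, v_2 = [[1, 0, 0, -1]]^T. Check: (A + I) v_2 = [[0, 0, 0, 0]]^T = 0.

v_1 = [[-1, 0, 1, 0]]^T, v_2 = [[1, 0, 0, -1]]^T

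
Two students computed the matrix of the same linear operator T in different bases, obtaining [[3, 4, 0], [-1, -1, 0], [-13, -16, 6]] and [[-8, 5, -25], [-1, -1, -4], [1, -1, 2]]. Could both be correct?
trace(A) = 8 but trace(B) = -7. The trace is a similarity invariant, so A and B are not similar.

No.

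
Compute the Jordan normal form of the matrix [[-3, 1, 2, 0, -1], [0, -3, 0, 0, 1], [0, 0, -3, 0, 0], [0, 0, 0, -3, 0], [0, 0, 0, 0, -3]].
J = [[-3, 1, 0, 0, 0], [0, -3, 1, 0, 0], [0, 0, -3, 0, 0], [0, 0, 0, -3, 0], [0, 0, 0, 0, -3]]

The characteristic polynomial is det(xI - A) = (x + 3)^5, so the eigenvalues are -3 (algebraic multiplicity 5).

For λ = -3: rank(A + 3I) = 2, rank((A + 3I)^2) = 1, rank((A + 3I)^3) = 0. The eigenspace has dimension 5 - 2 = 3, so there are 3 Jordan blocks; the rank sequence gives block sizes [3, 1, 1].

Assembling the blocks gives the Jordan form J above.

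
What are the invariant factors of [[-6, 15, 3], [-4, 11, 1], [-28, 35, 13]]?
The Jordan structure of A has elementary divisors (x - 6)^2, (x - 6). Arranging the block sizes at each eigenvalue in decreasing order and taking row products gives the invariant factors.

Invariant factors (smallest first, each dividing the next): x - 6, (x - 6)^2.

Check: the last factor (x - 6)^2 is the minimal polynomial, and the product (x - 6)^3 is the characteristic polynomial.

x - 6, (x - 6)^2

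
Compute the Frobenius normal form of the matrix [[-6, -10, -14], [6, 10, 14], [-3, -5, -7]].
The invariant factors of A (the non-unit diagonal entries of the Smith normal form of xI - A over ℚ[x]) are x, x(x + 3), each dividing the next. The characteristic polynomial is their product, x^2(x + 3).

The rational canonical form is the block-diagonal matrix of companion matrices C(f_i):
R = [[0, 0, 0], [0, 0, 0], [0, 1, -3]].

R = [[0, 0, 0], [0, 0, 0], [0, 1, -3]]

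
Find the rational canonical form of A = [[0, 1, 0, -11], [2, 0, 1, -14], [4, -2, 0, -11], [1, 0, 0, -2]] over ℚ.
The invariant factors of A (the non-unit diagonal entries of the Smith normal form of xI - A over ℚ[x]) are (x^2 + x + 5)^2, each dividing the next. The characteristic polynomial is their product, (x^2 + x + 5)^2.

The rational canonical form is the block-diagonal matrix of companion matrices C(f_i):
R = [[0, 0, 0, -25], [1, 0, 0, -10], [0, 1, 0, -11], [0, 0, 1, -2]].

Note the characteristic polynomial does not split into linear factors over ℚ, so A has no Jordan form over ℚ; the rational canonical form exists over any field.

R = [[0, 0, 0, -25], [1, 0, 0, -10], [0, 1, 0, -11], [0, 0, 1, -2]]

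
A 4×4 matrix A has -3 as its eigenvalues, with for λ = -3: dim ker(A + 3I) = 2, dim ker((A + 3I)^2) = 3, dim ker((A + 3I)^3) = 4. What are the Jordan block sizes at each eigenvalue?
Jordan blocks: (-3, 3), (-3, 1)

λ = -3: successive nullity increments [2, 1, 1] count blocks of size ≥ k; block sizes are [3, 1].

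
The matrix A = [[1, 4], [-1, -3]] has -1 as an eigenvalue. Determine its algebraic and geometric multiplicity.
The characteristic polynomial is (x + 1)^2, so the factor x + 1 appears with exponent 2: the algebraic multiplicity is 2.

rank(A + I) = 1, so the eigenspace has dimension 2 - 1 = 1: the geometric multiplicity is 1.

Since 1 < 2, A is not diagonalizable.

algebraic multiplicity 2, geometric multiplicity 1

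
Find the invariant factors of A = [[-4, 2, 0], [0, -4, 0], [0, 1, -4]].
x + 4, (x + 4)^2

The Jordan structure of A has elementary divisors (x + 4)^2, (x + 4). Arranging the block sizes at each eigenvalue in decreasing order and taking row products gives the invariant factors.

Invariant factors (smallest first, each dividing the next): x + 4, (x + 4)^2.

Check: the last factor (x + 4)^2 is the minimal polynomial, and the product (x + 4)^3 is the characteristic polynomial.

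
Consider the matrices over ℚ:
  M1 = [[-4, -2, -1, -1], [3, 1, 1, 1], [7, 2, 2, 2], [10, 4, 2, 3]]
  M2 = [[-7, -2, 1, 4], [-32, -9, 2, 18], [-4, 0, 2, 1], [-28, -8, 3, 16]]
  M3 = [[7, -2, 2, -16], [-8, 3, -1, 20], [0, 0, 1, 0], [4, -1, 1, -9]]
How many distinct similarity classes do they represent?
1 class: {M1, M2, M3}

Characteristic polynomials: χ_{M1} = (x - 1)^3(x + 1), χ_{M2} = (x - 1)^3(x + 1), χ_{M3} = (x - 1)^3(x + 1).

{M1, M2, M3}: invariant factors (x - 1)^3(x + 1).

Matrices are similar if and only if their invariant-factor lists agree; the partition into similarity classes is {M1, M2, M3}.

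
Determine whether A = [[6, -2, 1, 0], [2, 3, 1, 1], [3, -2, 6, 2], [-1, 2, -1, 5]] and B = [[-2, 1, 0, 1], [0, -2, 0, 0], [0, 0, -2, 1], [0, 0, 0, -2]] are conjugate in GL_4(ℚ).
trace(A) = 20 but trace(B) = -8. The trace is a similarity invariant, so A and B are not similar.

No.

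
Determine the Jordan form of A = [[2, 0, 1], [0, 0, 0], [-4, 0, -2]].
J = [[0, 1, 0], [0, 0, 0], [0, 0, 0]]

The characteristic polynomial is det(xI - A) = x^3, so the eigenvalues are 0 (algebraic multiplicity 3).

For λ = 0: rank(A) = 1, rank(A^2) = 0. The eigenspace has dimension 3 - 1 = 2, so there are 2 Jordan blocks; the rank sequence gives block sizes [2, 1].

Assembling the blocks gives the Jordan form J above.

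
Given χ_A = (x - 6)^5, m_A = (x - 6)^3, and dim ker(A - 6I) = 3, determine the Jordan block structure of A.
Jordan blocks: (6, 3), (6, 1), (6, 1)

λ = 6: algebraic multiplicity 5 (exponent in χ_A), largest block size 3 (exponent in m_A), 3 blocks (geometric multiplicity). These force block sizes [3, 1, 1].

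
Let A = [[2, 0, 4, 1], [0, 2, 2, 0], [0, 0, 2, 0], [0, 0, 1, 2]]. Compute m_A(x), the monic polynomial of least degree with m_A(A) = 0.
m_A(x) = (x - 2)^3

The characteristic polynomial factors as (x - 2)^4. The minimal polynomial is ∏(x - λ)^{k_λ} where k_λ is the size of the largest Jordan block at λ.

For λ = 2: rank(A - 2I) = 2, and the largest Jordan block has size 3 (the smallest k with rank((A - 2I)^k) = rank((A - 2I)^(k+1))).

So m_A(x) = (x - 2)^3.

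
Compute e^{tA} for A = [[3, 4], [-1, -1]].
e^{tA} = [[(2*t + 1)*e^{t}, 4*t*e^{t}], [-t*e^{t}, (1 - 2*t)*e^{t}]]

A has Jordan form J = [[1, 1], [0, 1]] with A = PJP^{-1}, so e^{tA} = P e^{tJ} P^{-1}.

For a Jordan block J_k(λ), e^{tJ_k(λ)} = e^{λt} · (I + tN + t^2 N^2/2! + ... + t^{k-1} N^{k-1}/(k-1)!) where N is the nilpotent superdiagonal part.

Assembling the blocks and conjugating back gives the entries of e^{tA} as shown above.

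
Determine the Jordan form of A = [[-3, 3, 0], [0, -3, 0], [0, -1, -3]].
J = [[-3, 1, 0], [0, -3, 0], [0, 0, -3]]

The characteristic polynomial is det(xI - A) = (x + 3)^3, so the eigenvalues are -3 (algebraic multiplicity 3).

For λ = -3: rank(A + 3I) = 1, rank((A + 3I)^2) = 0. The eigenspace has dimension 3 - 1 = 2, so there are 2 Jordan blocks; the rank sequence gives block sizes [2, 1].

Assembling the blocks gives the Jordan form J above.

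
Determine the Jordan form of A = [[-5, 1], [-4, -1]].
The characteristic polynomial is det(xI - A) = (x + 3)^2, so the eigenvalues are -3 (algebraic multiplicity 2).

For λ = -3: rank(A + 3I) = 1, rank((A + 3I)^2) = 0. The eigenspace has dimension 2 - 1 = 1, so there is 1 Jordan block; the rank sequence gives block sizes [2].

Assembling the blocks gives the Jordan form J above.

J = [[-3, 1], [0, -3]]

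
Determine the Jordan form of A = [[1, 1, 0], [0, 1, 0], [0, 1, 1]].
J = [[1, 1, 0], [0, 1, 0], [0, 0, 1]]

The characteristic polynomial is det(xI - A) = (x - 1)^3, so the eigenvalues are 1 (algebraic multiplicity 3).

For λ = 1: rank(A - I) = 1, rank((A - I)^2) = 0. The eigenspace has dimension 3 - 1 = 2, so there are 2 Jordan blocks; the rank sequence gives block sizes [2, 1].

Assembling the blocks gives the Jordan form J above.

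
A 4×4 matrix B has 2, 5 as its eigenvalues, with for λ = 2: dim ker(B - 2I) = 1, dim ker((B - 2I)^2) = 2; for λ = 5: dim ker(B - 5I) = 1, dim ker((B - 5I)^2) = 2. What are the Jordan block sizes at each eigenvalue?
Jordan blocks: (2, 2), (5, 2)

λ = 2: successive nullity increments [1, 1] count blocks of size ≥ k; block sizes are [2].
λ = 5: successive nullity increments [1, 1] count blocks of size ≥ k; block sizes are [2].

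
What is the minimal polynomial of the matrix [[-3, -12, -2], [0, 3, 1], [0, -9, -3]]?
The characteristic polynomial factors as x^2(x + 3). The minimal polynomial is ∏(x - λ)^{k_λ} where k_λ is the size of the largest Jordan block at λ.

For λ = -3: rank(A + 3I) = 2, and the largest Jordan block has size 1 (the smallest k with rank((A + 3I)^k) = rank((A + 3I)^(k+1))).
For λ = 0: rank(A) = 2, and the largest Jordan block has size 2 (the smallest k with rank(A^k) = rank(A^(k+1))).

So m_A(x) = x^2(x + 3).

m_A(x) = x^2(x + 3)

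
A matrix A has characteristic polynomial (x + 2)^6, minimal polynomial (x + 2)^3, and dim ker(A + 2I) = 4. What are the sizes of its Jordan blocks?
Jordan blocks: (-2, 3), (-2, 1), (-2, 1), (-2, 1)

λ = -2: algebraic multiplicity 6 (exponent in χ_A), largest block size 3 (exponent in m_A), 4 blocks (geometric multiplicity). These force block sizes [3, 1, 1, 1].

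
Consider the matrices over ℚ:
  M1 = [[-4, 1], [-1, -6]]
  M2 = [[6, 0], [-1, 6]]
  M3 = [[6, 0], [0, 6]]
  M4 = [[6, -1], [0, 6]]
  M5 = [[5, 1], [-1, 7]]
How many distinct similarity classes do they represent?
Characteristic polynomials: χ_{M1} = (x + 5)^2, χ_{M2} = (x - 6)^2, χ_{M3} = (x - 6)^2, χ_{M4} = (x - 6)^2, χ_{M5} = (x - 6)^2.

{M1}: invariant factors (x + 5)^2.

{M2, M4, M5}: invariant factors (x - 6)^2.

{M3}: invariant factors x - 6, x - 6.

Matrices are similar if and only if their invariant-factor lists agree; the partition into similarity classes is {M1}, {M2, M4, M5}, {M3}.

3 classes: {M1}, {M2, M4, M5}, {M3}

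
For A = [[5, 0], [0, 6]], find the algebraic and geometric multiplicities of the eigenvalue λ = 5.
The characteristic polynomial is (x - 6)(x - 5), so the factor x - 5 appears with exponent 1: the algebraic multiplicity is 1.

rank(A - 5I) = 1, so the eigenspace has dimension 2 - 1 = 1: the geometric multiplicity is 1.

algebraic multiplicity 1, geometric multiplicity 1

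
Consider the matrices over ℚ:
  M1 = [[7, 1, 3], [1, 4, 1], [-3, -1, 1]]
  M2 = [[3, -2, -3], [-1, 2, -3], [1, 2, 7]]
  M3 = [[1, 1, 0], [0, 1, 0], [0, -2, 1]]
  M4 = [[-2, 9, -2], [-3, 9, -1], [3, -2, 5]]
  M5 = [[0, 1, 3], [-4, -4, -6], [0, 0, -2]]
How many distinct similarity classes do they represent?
4 classes: {M1, M4}, {M2}, {M3}, {M5}

Characteristic polynomials: χ_{M1} = (x - 4)^3, χ_{M2} = (x - 4)^3, χ_{M3} = (x - 1)^3, χ_{M4} = (x - 4)^3, χ_{M5} = (x + 2)^3.

{M1, M4}: invariant factors (x - 4)^3.

{M2}: invariant factors x - 4, (x - 4)^2.

{M3}: invariant factors x - 1, (x - 1)^2.

{M5}: invariant factors x + 2, (x + 2)^2.

Matrices are similar if and only if their invariant-factor lists agree; the partition into similarity classes is {M1, M4}, {M2}, {M3}, {M5}.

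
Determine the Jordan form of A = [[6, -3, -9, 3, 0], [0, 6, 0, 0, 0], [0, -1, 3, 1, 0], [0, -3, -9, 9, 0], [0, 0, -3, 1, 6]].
The characteristic polynomial is det(xI - A) = (x - 6)^5, so the eigenvalues are 6 (algebraic multiplicity 5).

For λ = 6: rank(A - 6I) = 2, rank((A - 6I)^2) = 0. The eigenspace has dimension 5 - 2 = 3, so there are 3 Jordan blocks; the rank sequence gives block sizes [2, 2, 1].

Assembling the blocks gives the Jordan form J above.

J = [[6, 1, 0, 0, 0], [0, 6, 0, 0, 0], [0, 0, 6, 1, 0], [0, 0, 0, 6, 0], [0, 0, 0, 0, 6]]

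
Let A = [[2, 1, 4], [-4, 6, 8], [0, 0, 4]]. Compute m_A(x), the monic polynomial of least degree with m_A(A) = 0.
m_A(x) = (x - 4)^2

The characteristic polynomial factors as (x - 4)^3. The minimal polynomial is ∏(x - λ)^{k_λ} where k_λ is the size of the largest Jordan block at λ.

For λ = 4: rank(A - 4I) = 1, and the largest Jordan block has size 2 (the smallest k with rank((A - 4I)^k) = rank((A - 4I)^(k+1))).

So m_A(x) = (x - 4)^2.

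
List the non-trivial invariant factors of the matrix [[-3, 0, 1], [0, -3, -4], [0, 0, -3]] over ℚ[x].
The Jordan structure of A has elementary divisors (x + 3)^2, (x + 3). Arranging the block sizes at each eigenvalue in decreasing order and taking row products gives the invariant factors.

Invariant factors (smallest first, each dividing the next): x + 3, (x + 3)^2.

Check: the last factor (x + 3)^2 is the minimal polynomial, and the product (x + 3)^3 is the characteristic polynomial.

x + 3, (x + 3)^2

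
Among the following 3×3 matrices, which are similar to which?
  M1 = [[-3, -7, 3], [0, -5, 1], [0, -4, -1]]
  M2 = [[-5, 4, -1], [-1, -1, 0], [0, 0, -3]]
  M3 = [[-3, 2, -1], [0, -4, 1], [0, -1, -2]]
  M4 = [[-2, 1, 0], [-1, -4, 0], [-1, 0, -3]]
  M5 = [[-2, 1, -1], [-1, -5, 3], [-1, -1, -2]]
Characteristic polynomials: χ_{M1} = (x + 3)^3, χ_{M2} = (x + 3)^3, χ_{M3} = (x + 3)^3, χ_{M4} = (x + 3)^3, χ_{M5} = (x + 3)^3.

{M1, M2, M3, M4, M5}: invariant factors (x + 3)^3.

Matrices are similar if and only if their invariant-factor lists agree; the partition into similarity classes is {M1, M2, M3, M4, M5}.

1 class: {M1, M2, M3, M4, M5}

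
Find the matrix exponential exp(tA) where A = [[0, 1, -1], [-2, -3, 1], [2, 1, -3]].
A has Jordan form J = [[-2, 1, 0], [0, -2, 0], [0, 0, -2]] with A = PJP^{-1}, so e^{tA} = P e^{tJ} P^{-1}.

For a Jordan block J_k(λ), e^{tJ_k(λ)} = e^{λt} · (I + tN + t^2 N^2/2! + ... + t^{k-1} N^{k-1}/(k-1)!) where N is the nilpotent superdiagonal part.

Assembling the blocks and conjugating back gives the entries of e^{tA} as shown above.

e^{tA} = [[(2*t + 1)*e^{-2*t}, t*e^{-2*t}, -t*e^{-2*t}], [-2*t*e^{-2*t}, (1 - t)*e^{-2*t}, t*e^{-2*t}], [2*t*e^{-2*t}, t*e^{-2*t}, (1 - t)*e^{-2*t}]]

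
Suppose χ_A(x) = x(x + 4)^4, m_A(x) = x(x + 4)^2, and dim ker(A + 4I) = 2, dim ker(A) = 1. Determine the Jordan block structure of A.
Jordan blocks: (-4, 2), (-4, 2), (0, 1)

λ = -4: algebraic multiplicity 4 (exponent in χ_A), largest block size 2 (exponent in m_A), 2 blocks (geometric multiplicity). These force block sizes [2, 2].
λ = 0: algebraic multiplicity 1 (exponent in χ_A), largest block size 1 (exponent in m_A), 1 block (geometric multiplicity). This forces block sizes [1].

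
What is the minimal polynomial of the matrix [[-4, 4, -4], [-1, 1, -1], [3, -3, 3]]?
m_A(x) = x^2

The characteristic polynomial factors as x^3. The minimal polynomial is ∏(x - λ)^{k_λ} where k_λ is the size of the largest Jordan block at λ.

For λ = 0: rank(A) = 1, and the largest Jordan block has size 2 (the smallest k with rank(A^k) = rank(A^(k+1))).

So m_A(x) = x^2.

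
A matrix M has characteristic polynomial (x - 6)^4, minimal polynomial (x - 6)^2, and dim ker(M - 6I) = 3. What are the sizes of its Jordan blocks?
λ = 6: algebraic multiplicity 4 (exponent in χ_M), largest block size 2 (exponent in m_M), 3 blocks (geometric multiplicity). These force block sizes [2, 1, 1].

Jordan blocks: (6, 2), (6, 1), (6, 1)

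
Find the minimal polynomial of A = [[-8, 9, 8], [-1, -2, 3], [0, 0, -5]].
m_A(x) = (x + 5)^3

The characteristic polynomial factors as (x + 5)^3. The minimal polynomial is ∏(x - λ)^{k_λ} where k_λ is the size of the largest Jordan block at λ.

For λ = -5: rank(A + 5I) = 2, and the largest Jordan block has size 3 (the smallest k with rank((A + 5I)^k) = rank((A + 5I)^(k+1))).

So m_A(x) = (x + 5)^3.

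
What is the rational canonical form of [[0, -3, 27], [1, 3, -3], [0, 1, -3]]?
The invariant factors of A (the non-unit diagonal entries of the Smith normal form of xI - A over ℚ[x]) are (x - 3)(x^2 + 3x + 6), each dividing the next. The characteristic polynomial is their product, (x - 3)(x^2 + 3x + 6).

The rational canonical form is the block-diagonal matrix of companion matrices C(f_i):
R = [[0, 0, 18], [1, 0, 3], [0, 1, 0]].

Note the characteristic polynomial does not split into linear factors over ℚ, so A has no Jordan form over ℚ; the rational canonical form exists over any field.

R = [[0, 0, 18], [1, 0, 3], [0, 1, 0]]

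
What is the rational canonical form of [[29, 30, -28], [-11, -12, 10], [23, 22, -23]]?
R = [[0, 0, -18], [1, 0, -15], [0, 1, -6]]

The invariant factors of A (the non-unit diagonal entries of the Smith normal form of xI - A over ℚ[x]) are (x + 3)(x^2 + 3x + 6), each dividing the next. The characteristic polynomial is their product, (x + 3)(x^2 + 3x + 6).

The rational canonical form is the block-diagonal matrix of companion matrices C(f_i):
R = [[0, 0, -18], [1, 0, -15], [0, 1, -6]].

Note the characteristic polynomial does not split into linear factors over ℚ, so A has no Jordan form over ℚ; the rational canonical form exists over any field.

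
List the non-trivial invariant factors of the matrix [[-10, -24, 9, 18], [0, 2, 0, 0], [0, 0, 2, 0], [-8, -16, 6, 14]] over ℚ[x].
The Jordan structure of A has elementary divisors (x - 2)^2, (x - 2), (x - 2). Arranging the block sizes at each eigenvalue in decreasing order and taking row products gives the invariant factors.

Invariant factors (smallest first, each dividing the next): x - 2, x - 2, (x - 2)^2.

Check: the last factor (x - 2)^2 is the minimal polynomial, and the product (x - 2)^4 is the characteristic polynomial.

x - 2, x - 2, (x - 2)^2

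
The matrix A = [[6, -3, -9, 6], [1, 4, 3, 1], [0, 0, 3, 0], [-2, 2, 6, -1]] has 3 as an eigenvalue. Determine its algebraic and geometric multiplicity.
The characteristic polynomial is (x - 3)^4, so the factor x - 3 appears with exponent 4: the algebraic multiplicity is 4.

rank(A - 3I) = 2, so the eigenspace has dimension 4 - 2 = 2: the geometric multiplicity is 2.

Since 2 < 4, A is not diagonalizable.

algebraic multiplicity 4, geometric multiplicity 2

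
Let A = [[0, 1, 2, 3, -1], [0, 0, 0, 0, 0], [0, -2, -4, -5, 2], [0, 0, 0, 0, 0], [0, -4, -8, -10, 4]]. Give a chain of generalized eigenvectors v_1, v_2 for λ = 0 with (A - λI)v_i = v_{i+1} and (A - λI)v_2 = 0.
v_1 = [[0, 4, -8, -1, -16]]^T, v_2 = [[1, 0, -3, 0, -6]]^T

We seek v_1 ∈ ker(A^2) \ ker(A), then set v_{i+1} = A v_i.

One such chain is v_1 = [[0, 4, -8, -1, -16]]^T, v_2 = [[1, 0, -3, 0, -6]]^T. Check: A v_2 = [[0, 0, 0, 0, 0]]^T = 0.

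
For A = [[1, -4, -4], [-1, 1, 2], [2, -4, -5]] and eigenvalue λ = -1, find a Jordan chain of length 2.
v_1 = [[-1, 0, 0]]^T, v_2 = [[-2, 1, -2]]^T

We seek v_1 ∈ ker((A + I)^2) \ ker(A + I), then set v_{i+1} = (A + I) v_i.

One such chain is v_1 = [[-1, 0, 0]]^T, v_2 = [[-2, 1, -2]]^T. Check: (A + I) v_2 = [[0, 0, 0]]^T = 0.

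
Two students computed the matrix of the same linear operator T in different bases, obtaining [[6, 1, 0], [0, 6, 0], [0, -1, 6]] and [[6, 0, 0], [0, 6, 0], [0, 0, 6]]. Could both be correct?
No.

Both have characteristic polynomial (x - 6)^3, but the minimal polynomial of A is (x - 6)^2 while the minimal polynomial of B is x - 6. The minimal polynomial is a similarity invariant, so A and B are not similar.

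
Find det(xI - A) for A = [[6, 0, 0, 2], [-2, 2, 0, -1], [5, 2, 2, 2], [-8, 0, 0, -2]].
xI - A = [[x - 6, 0, 0, -2], [2, x - 2, 0, 1], [-5, -2, x - 2, -2], [8, 0, 0, x + 2]].

Expanding det(xI - A) along the first row:
det(xI - A) = + (x - 6)·det([[x - 2, 0, 1], [-2, x - 2, -2], [0, 0, x + 2]]) - (0)·det([[2, 0, 1], [-5, x - 2, -2], [8, 0, x + 2]]) + (0)·det([[2, x - 2, 1], [-5, -2, -2], [8, 0, x + 2]]) - (-2)·det([[2, x - 2, 0], [-5, -2, x - 2], [8, 0, 0]]).

Evaluating gives χ_A(x) = x^4 - 8x^3 + 24x^2 - 32x + 16 = (x - 2)^4.

χ_A(x) = (x - 2)^4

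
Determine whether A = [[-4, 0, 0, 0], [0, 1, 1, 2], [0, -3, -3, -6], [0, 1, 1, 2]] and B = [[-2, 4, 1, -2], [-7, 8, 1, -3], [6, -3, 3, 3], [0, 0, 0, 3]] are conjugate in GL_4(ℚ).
trace(A) = -4 but trace(B) = 12. The trace is a similarity invariant, so A and B are not similar.

No.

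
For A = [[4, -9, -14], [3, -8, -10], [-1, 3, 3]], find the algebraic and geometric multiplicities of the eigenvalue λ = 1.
The characteristic polynomial is (x - 1)(x + 1)^2, so the factor x - 1 appears with exponent 1: the algebraic multiplicity is 1.

rank(A - I) = 2, so the eigenspace has dimension 3 - 2 = 1: the geometric multiplicity is 1.

algebraic multiplicity 1, geometric multiplicity 1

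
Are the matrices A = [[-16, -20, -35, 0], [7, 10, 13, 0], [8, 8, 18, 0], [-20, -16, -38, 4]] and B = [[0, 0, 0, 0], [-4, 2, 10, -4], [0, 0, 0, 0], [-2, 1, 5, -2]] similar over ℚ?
trace(A) = 16 but trace(B) = 0. The trace is a similarity invariant, so A and B are not similar.

No.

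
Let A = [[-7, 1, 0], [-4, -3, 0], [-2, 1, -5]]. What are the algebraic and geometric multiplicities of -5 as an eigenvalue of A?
The characteristic polynomial is (x + 5)^3, so the factor x + 5 appears with exponent 3: the algebraic multiplicity is 3.

rank(A + 5I) = 1, so the eigenspace has dimension 3 - 1 = 2: the geometric multiplicity is 2.

Since 2 < 3, A is not diagonalizable.

algebraic multiplicity 3, geometric multiplicity 2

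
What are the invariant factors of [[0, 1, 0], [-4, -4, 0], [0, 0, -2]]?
x + 2, (x + 2)^2

The Jordan structure of A has elementary divisors (x + 2)^2, (x + 2). Arranging the block sizes at each eigenvalue in decreasing order and taking row products gives the invariant factors.

Invariant factors (smallest first, each dividing the next): x + 2, (x + 2)^2.

Check: the last factor (x + 2)^2 is the minimal polynomial, and the product (x + 2)^3 is the characteristic polynomial.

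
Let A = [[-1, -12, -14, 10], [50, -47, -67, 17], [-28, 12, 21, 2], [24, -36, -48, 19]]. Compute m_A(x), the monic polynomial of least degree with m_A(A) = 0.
The characteristic polynomial factors as (x - 1)^2(x + 5)^2. The minimal polynomial is ∏(x - λ)^{k_λ} where k_λ is the size of the largest Jordan block at λ.

For λ = -5: rank(A + 5I) = 2, and the largest Jordan block has size 1 (the smallest k with rank((A + 5I)^k) = rank((A + 5I)^(k+1))).
For λ = 1: rank(A - I) = 3, and the largest Jordan block has size 2 (the smallest k with rank((A - I)^k) = rank((A - I)^(k+1))).

So m_A(x) = (x - 1)^2(x + 5).

m_A(x) = (x - 1)^2(x + 5)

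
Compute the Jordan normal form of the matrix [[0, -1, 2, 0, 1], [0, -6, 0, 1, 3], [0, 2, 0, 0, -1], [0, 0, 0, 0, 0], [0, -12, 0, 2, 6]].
The characteristic polynomial is det(xI - A) = x^5, so the eigenvalues are 0 (algebraic multiplicity 5).

For λ = 0: rank(A) = 3, rank(A^2) = 1, rank(A^3) = 0. The eigenspace has dimension 5 - 3 = 2, so there are 2 Jordan blocks; the rank sequence gives block sizes [3, 2].

Assembling the blocks gives the Jordan form J above.

J = [[0, 1, 0, 0, 0], [0, 0, 1, 0, 0], [0, 0, 0, 0, 0], [0, 0, 0, 0, 1], [0, 0, 0, 0, 0]]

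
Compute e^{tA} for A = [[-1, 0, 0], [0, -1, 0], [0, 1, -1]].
A has Jordan form J = [[-1, 1, 0], [0, -1, 0], [0, 0, -1]] with A = PJP^{-1}, so e^{tA} = P e^{tJ} P^{-1}.

For a Jordan block J_k(λ), e^{tJ_k(λ)} = e^{λt} · (I + tN + t^2 N^2/2! + ... + t^{k-1} N^{k-1}/(k-1)!) where N is the nilpotent superdiagonal part.

Assembling the blocks and conjugating back gives the entries of e^{tA} as shown above.

e^{tA} = [[e^{-t}, 0, 0], [0, e^{-t}, 0], [0, t*e^{-t}, e^{-t}]]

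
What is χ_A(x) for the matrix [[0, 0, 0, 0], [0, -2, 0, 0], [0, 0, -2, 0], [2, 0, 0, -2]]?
xI - A = [[x, 0, 0, 0], [0, x + 2, 0, 0], [0, 0, x + 2, 0], [-2, 0, 0, x + 2]].

Expanding det(xI - A) along the first row:
det(xI - A) = + (x)·det([[x + 2, 0, 0], [0, x + 2, 0], [0, 0, x + 2]]) - (0)·det([[0, 0, 0], [0, x + 2, 0], [-2, 0, x + 2]]) + (0)·det([[0, x + 2, 0], [0, 0, 0], [-2, 0, x + 2]]) - (0)·det([[0, x + 2, 0], [0, 0, x + 2], [-2, 0, 0]]).

Evaluating gives χ_A(x) = x^4 + 6x^3 + 12x^2 + 8x = x(x + 2)^3.

χ_A(x) = x(x + 2)^3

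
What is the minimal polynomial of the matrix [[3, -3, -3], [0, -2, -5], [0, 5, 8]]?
m_A(x) = (x - 3)^2

The characteristic polynomial factors as (x - 3)^3. The minimal polynomial is ∏(x - λ)^{k_λ} where k_λ is the size of the largest Jordan block at λ.

For λ = 3: rank(A - 3I) = 1, and the largest Jordan block has size 2 (the smallest k with rank((A - 3I)^k) = rank((A - 3I)^(k+1))).

So m_A(x) = (x - 3)^2.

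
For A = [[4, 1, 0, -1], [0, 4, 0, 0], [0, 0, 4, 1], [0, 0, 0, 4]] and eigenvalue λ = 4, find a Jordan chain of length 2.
v_1 = [[0, 1, 0, 0]]^T, v_2 = [[1, 0, 0, 0]]^T

We seek v_1 ∈ ker((A - 4I)^2) \ ker(A - 4I), then set v_{i+1} = (A - 4I) v_i.

One such chain is v_1 = [[0, 1, 0, 0]]^T, v_2 = [[1, 0, 0, 0]]^T. Check: (A - 4I) v_2 = [[0, 0, 0, 0]]^T = 0.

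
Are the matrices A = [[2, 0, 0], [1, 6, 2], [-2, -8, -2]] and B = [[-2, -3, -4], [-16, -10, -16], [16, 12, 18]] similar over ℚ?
Two matrices over a field are similar if and only if they have the same invariant factors.

Both A and B have characteristic polynomial (x - 2)^3 and minimal polynomial (x - 2)^2. Computing further, both have invariant factors x - 2, (x - 2)^2. Hence A and B are similar.

Yes.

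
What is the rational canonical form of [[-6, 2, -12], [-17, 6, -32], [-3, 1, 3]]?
The invariant factors of A (the non-unit diagonal entries of the Smith normal form of xI - A over ℚ[x]) are (x - 3)(x^2 - 6), each dividing the next. The characteristic polynomial is their product, (x - 3)(x^2 - 6).

The rational canonical form is the block-diagonal matrix of companion matrices C(f_i):
R = [[0, 0, -18], [1, 0, 6], [0, 1, 3]].

Note the characteristic polynomial does not split into linear factors over ℚ, so A has no Jordan form over ℚ; the rational canonical form exists over any field.

R = [[0, 0, -18], [1, 0, 6], [0, 1, 3]]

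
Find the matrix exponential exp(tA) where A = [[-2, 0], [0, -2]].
e^{tA} = [[e^{-2*t}, 0], [0, e^{-2*t}]]

A has Jordan form J = [[-2, 0], [0, -2]] with A = PJP^{-1}, so e^{tA} = P e^{tJ} P^{-1}.

For a Jordan block J_k(λ), e^{tJ_k(λ)} = e^{λt} · (I + tN + t^2 N^2/2! + ... + t^{k-1} N^{k-1}/(k-1)!) where N is the nilpotent superdiagonal part.

Assembling the blocks and conjugating back gives the entries of e^{tA} as shown above.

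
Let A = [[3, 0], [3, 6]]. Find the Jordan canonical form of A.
The characteristic polynomial is det(xI - A) = (x - 6)(x - 3), so the eigenvalues are 3 (algebraic multiplicity 1), 6 (algebraic multiplicity 1).

For λ = 3: algebraic multiplicity 1 gives one 1×1 block.

For λ = 6: algebraic multiplicity 1 gives one 1×1 block.

Assembling the blocks gives the Jordan form J above.

J = [[3, 0], [0, 6]]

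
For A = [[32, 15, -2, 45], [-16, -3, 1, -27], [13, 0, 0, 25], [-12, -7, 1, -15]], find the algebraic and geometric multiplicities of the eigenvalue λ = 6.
algebraic multiplicity 2, geometric multiplicity 1

The characteristic polynomial is (x - 6)^2(x - 1)^2, so the factor x - 6 appears with exponent 2: the algebraic multiplicity is 2.

rank(A - 6I) = 3, so the eigenspace has dimension 4 - 3 = 1: the geometric multiplicity is 1.

Since 1 < 2, A is not diagonalizable.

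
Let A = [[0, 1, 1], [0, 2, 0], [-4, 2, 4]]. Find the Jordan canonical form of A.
J = [[2, 1, 0], [0, 2, 0], [0, 0, 2]]

The characteristic polynomial is det(xI - A) = (x - 2)^3, so the eigenvalues are 2 (algebraic multiplicity 3).

For λ = 2: rank(A - 2I) = 1, rank((A - 2I)^2) = 0. The eigenspace has dimension 3 - 1 = 2, so there are 2 Jordan blocks; the rank sequence gives block sizes [2, 1].

Assembling the blocks gives the Jordan form J above.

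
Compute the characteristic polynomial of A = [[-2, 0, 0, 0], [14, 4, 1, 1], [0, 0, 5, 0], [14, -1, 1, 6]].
χ_A(x) = (x - 5)^3(x + 2)

xI - A = [[x + 2, 0, 0, 0], [-14, x - 4, -1, -1], [0, 0, x - 5, 0], [-14, 1, -1, x - 6]].

Expanding det(xI - A) along the first row:
det(xI - A) = + (x + 2)·det([[x - 4, -1, -1], [0, x - 5, 0], [1, -1, x - 6]]) - (0)·det([[-14, -1, -1], [0, x - 5, 0], [-14, -1, x - 6]]) + (0)·det([[-14, x - 4, -1], [0, 0, 0], [-14, 1, x - 6]]) - (0)·det([[-14, x - 4, -1], [0, 0, x - 5], [-14, 1, -1]]).

Evaluating gives χ_A(x) = x^4 - 13x^3 + 45x^2 + 25x - 250 = (x - 5)^3(x + 2).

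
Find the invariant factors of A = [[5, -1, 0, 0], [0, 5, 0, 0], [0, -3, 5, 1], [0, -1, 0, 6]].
The Jordan structure of A has elementary divisors (x - 5)^2, (x - 5), (x - 6). Arranging the block sizes at each eigenvalue in decreasing order and taking row products gives the invariant factors.

Invariant factors (smallest first, each dividing the next): x - 5, (x - 6)(x - 5)^2.

Check: the last factor (x - 6)(x - 5)^2 is the minimal polynomial, and the product (x - 6)(x - 5)^3 is the characteristic polynomial.

x - 5, (x - 6)(x - 5)^2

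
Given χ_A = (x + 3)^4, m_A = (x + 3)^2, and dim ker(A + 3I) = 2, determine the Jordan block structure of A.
λ = -3: algebraic multiplicity 4 (exponent in χ_A), largest block size 2 (exponent in m_A), 2 blocks (geometric multiplicity). These force block sizes [2, 2].

Jordan blocks: (-3, 2), (-3, 2)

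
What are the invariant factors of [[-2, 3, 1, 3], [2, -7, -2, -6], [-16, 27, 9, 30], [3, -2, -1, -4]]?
(x + 1)^2, (x + 1)^2

The Jordan structure of A has elementary divisors (x + 1)^2, (x + 1)^2. Arranging the block sizes at each eigenvalue in decreasing order and taking row products gives the invariant factors.

Invariant factors (smallest first, each dividing the next): (x + 1)^2, (x + 1)^2.

Check: the last factor (x + 1)^2 is the minimal polynomial, and the product (x + 1)^4 is the characteristic polynomial.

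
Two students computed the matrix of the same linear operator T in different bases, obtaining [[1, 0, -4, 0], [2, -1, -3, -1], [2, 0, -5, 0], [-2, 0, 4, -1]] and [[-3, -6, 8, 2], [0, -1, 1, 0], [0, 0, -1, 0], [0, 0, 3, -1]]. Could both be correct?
Yes.

Two matrices over a field are similar if and only if they have the same invariant factors.

Both A and B have characteristic polynomial (x + 1)^3(x + 3) and minimal polynomial (x + 1)^2(x + 3). Computing further, both have invariant factors x + 1, (x + 1)^2(x + 3). Hence A and B are similar.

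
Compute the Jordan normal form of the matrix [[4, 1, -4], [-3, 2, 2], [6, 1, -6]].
J = [[-2, 0, 0], [0, 1, 1], [0, 0, 1]]

The characteristic polynomial is det(xI - A) = (x - 1)^2(x + 2), so the eigenvalues are -2 (algebraic multiplicity 1), 1 (algebraic multiplicity 2).

For λ = -2: algebraic multiplicity 1 gives one 1×1 block.

For λ = 1: rank(A - I) = 2, rank((A - I)^2) = 1. The eigenspace has dimension 3 - 2 = 1, so there is 1 Jordan block; the rank sequence gives block sizes [2].

Assembling the blocks gives the Jordan form J above.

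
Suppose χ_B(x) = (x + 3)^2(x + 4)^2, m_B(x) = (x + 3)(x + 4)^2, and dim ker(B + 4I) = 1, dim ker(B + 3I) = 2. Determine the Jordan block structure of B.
Jordan blocks: (-4, 2), (-3, 1), (-3, 1)

λ = -4: algebraic multiplicity 2 (exponent in χ_B), largest block size 2 (exponent in m_B), 1 block (geometric multiplicity). This forces block sizes [2].
λ = -3: algebraic multiplicity 2 (exponent in χ_B), largest block size 1 (exponent in m_B), 2 blocks (geometric multiplicity). These force block sizes [1, 1].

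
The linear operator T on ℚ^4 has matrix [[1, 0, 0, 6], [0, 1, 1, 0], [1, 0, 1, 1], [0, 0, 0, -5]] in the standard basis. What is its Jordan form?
J = [[-5, 0, 0, 0], [0, 1, 1, 0], [0, 0, 1, 1], [0, 0, 0, 1]]

The characteristic polynomial is det(xI - A) = (x - 1)^3(x + 5), so the eigenvalues are -5 (algebraic multiplicity 1), 1 (algebraic multiplicity 3).

For λ = -5: algebraic multiplicity 1 gives one 1×1 block.

For λ = 1: rank(A - I) = 3, rank((A - I)^2) = 2, rank((A - I)^3) = 1. The eigenspace has dimension 4 - 3 = 1, so there is 1 Jordan block; the rank sequence gives block sizes [3].

Assembling the blocks gives the Jordan form J above.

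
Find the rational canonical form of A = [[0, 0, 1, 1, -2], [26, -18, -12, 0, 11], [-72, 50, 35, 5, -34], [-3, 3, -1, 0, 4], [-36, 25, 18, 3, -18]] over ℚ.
The invariant factors of A (the non-unit diagonal entries of the Smith normal form of xI - A over ℚ[x]) are x(x + 1)(x^3 - 3x + 1), each dividing the next. The characteristic polynomial is their product, x(x + 1)(x^3 - 3x + 1).

The rational canonical form is the block-diagonal matrix of companion matrices C(f_i):
R = [[0, 0, 0, 0, 0], [1, 0, 0, 0, -1], [0, 1, 0, 0, 2], [0, 0, 1, 0, 3], [0, 0, 0, 1, -1]].

Note the characteristic polynomial does not split into linear factors over ℚ, so A has no Jordan form over ℚ; the rational canonical form exists over any field.

R = [[0, 0, 0, 0, 0], [1, 0, 0, 0, -1], [0, 1, 0, 0, 2], [0, 0, 1, 0, 3], [0, 0, 0, 1, -1]]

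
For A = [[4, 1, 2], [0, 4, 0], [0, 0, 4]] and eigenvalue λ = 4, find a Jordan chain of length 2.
v_1 = [[3, 3, -1]]^T, v_2 = [[1, 0, 0]]^T

We seek v_1 ∈ ker((A - 4I)^2) \ ker(A - 4I), then set v_{i+1} = (A - 4I) v_i.

One such chain is v_1 = [[3, 3, -1]]^T, v_2 = [[1, 0, 0]]^T. Check: (A - 4I) v_2 = [[0, 0, 0]]^T = 0.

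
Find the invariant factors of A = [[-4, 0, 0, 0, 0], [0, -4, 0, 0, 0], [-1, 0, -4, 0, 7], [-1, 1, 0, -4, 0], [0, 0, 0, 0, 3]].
(x + 4)^2, (x - 3)(x + 4)^2

The Jordan structure of A has elementary divisors (x + 4)^2, (x + 4)^2, (x - 3). Arranging the block sizes at each eigenvalue in decreasing order and taking row products gives the invariant factors.

Invariant factors (smallest first, each dividing the next): (x + 4)^2, (x - 3)(x + 4)^2.

Check: the last factor (x - 3)(x + 4)^2 is the minimal polynomial, and the product (x - 3)(x + 4)^4 is the characteristic polynomial.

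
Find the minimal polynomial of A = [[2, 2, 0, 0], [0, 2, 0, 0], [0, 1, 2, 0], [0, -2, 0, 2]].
m_A(x) = (x - 2)^2

The characteristic polynomial factors as (x - 2)^4. The minimal polynomial is ∏(x - λ)^{k_λ} where k_λ is the size of the largest Jordan block at λ.

For λ = 2: rank(A - 2I) = 1, and the largest Jordan block has size 2 (the smallest k with rank((A - 2I)^k) = rank((A - 2I)^(k+1))).

So m_A(x) = (x - 2)^2.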